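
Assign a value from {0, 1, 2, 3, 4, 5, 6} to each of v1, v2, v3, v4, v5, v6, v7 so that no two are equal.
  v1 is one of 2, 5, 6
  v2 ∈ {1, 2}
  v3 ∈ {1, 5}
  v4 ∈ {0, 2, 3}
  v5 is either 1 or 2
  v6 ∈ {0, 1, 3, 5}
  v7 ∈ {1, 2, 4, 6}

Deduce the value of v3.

The 7 variables together cover exactly {0, 1, 2, 3, 4, 5, 6} — 7 values for 7 variables — and 4 appears only in v7's list, so v7 = 4.
The 6 still-open variables together cover exactly {0, 1, 2, 3, 5, 6} — 6 values for 6 variables — and 6 appears only in v1's list, so v1 = 6.
v2 and v5 share exactly the 2 values {1, 2}; by pigeonhole those values go to them, so strike 1, 2 from v3, v4, v6.
So v3 = 5.

5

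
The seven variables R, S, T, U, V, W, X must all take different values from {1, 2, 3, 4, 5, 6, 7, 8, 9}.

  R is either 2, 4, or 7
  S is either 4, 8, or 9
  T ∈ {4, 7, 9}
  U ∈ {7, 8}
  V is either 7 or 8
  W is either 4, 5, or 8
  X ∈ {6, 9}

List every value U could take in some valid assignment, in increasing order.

The 7 variables together cover exactly {2, 4, 5, 6, 7, 8, 9} — 7 values for 7 variables — and 2 appears only in R's list, so R = 2.
Among the 6 still-open variables, 5 fits only W (and all 6 values in {4, 5, 6, 7, 8, 9} must be used), so W = 5.
The 5 still-open variables together cover exactly {4, 6, 7, 8, 9} — 5 values for 5 variables — and 6 appears only in X's list, so X = 6.
U and V between them cover only {7, 8} — a naked pair. Remove those values from S, T.
No further eliminations apply; U can still be any of 7, 8.

7, 8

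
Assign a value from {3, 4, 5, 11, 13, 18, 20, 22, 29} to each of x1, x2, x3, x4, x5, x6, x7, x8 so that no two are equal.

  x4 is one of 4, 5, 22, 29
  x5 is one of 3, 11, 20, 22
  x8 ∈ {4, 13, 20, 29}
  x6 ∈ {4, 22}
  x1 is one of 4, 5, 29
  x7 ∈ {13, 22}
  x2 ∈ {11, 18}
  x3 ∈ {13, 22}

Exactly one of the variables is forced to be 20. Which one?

x8

The 2 variables x3 and x7 are confined to {13, 22}, which locks those values in; drop them from x4, x5, x6, x8.
x6's domain is down to {4}, so x6 = 4. Strike 4 from x1, x4, x8.
x1 and x4 share exactly the 2 values {5, 29}; by pigeonhole those values go to them, so strike 5, 29 from x8.
So 20 goes to x8.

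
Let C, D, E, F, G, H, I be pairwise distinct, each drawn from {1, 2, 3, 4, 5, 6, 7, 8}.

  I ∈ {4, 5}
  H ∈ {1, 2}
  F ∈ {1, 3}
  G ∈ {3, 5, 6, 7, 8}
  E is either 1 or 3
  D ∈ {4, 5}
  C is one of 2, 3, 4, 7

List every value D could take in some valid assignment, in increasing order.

4, 5

The 2 variables D and I are confined to {4, 5}, which locks those values in; drop them from C, G.
E and F share exactly the 2 values {1, 3}; by pigeonhole those values go to them, so strike 1, 3 from C, G, H.
That leaves H = 2. So C can't be 2.
That leaves C = 7. So G can't be 7.
No further eliminations apply; D can still be any of 4, 5.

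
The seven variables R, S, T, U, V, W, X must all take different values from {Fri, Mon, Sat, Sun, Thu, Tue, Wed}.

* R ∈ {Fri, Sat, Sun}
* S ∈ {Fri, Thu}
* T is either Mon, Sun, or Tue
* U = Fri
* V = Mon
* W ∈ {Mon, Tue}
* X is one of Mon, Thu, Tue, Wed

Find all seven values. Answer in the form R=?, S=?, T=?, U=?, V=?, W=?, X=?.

U's domain is down to {Fri}, so U = Fri. Eliminate Fri elsewhere: R, S.
V must be Mon (only option left). Remove Mon from T, W, X.
W has just one choice, so W = Tue. Strike Tue from T, X.
S must be Thu (only option left). Strike Thu from X.
T's domain is down to {Sun}, so T = Sun. Strike Sun from R.
X has just one choice, so X = Wed.
That leaves R = Sat.

R=Sat, S=Thu, T=Sun, U=Fri, V=Mon, W=Tue, X=Wed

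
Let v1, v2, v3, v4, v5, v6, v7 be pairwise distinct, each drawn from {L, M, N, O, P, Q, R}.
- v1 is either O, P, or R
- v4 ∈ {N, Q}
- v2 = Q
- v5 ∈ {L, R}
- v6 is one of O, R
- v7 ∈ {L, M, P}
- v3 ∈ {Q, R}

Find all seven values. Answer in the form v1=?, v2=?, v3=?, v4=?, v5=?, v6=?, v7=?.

v1=P, v2=Q, v3=R, v4=N, v5=L, v6=O, v7=M

v2's domain is down to {Q}, so v2 = Q. So v3, v4 can't be Q.
That leaves v3 = R. So v1, v5, v6 can't be R.
v4's domain is down to {N}, so v4 = N.
v5 must be L (only option left). Eliminate L elsewhere: v7.
v6 has just one choice, so v6 = O. Strike O from v1.
That leaves v1 = P. So v7 can't be P.
v7 has just one choice, so v7 = M.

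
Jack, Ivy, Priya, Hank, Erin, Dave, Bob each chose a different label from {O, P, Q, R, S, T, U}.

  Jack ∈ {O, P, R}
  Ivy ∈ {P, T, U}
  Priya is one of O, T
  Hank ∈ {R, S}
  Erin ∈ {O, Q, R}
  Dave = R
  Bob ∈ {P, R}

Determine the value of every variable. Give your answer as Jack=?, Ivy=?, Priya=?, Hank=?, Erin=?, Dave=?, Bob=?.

Dave must be R (only option left). So Jack, Hank, Erin, Bob can't be R.
Bob must be P (only option left). So Jack, Ivy can't be P.
Jack's domain is down to {O}, so Jack = O. So Priya, Erin can't be O.
Priya must be T (only option left). Eliminate T elsewhere: Ivy.
That leaves Hank = S.
That leaves Erin = Q.
Ivy must be U (only option left).

Jack=O, Ivy=U, Priya=T, Hank=S, Erin=Q, Dave=R, Bob=P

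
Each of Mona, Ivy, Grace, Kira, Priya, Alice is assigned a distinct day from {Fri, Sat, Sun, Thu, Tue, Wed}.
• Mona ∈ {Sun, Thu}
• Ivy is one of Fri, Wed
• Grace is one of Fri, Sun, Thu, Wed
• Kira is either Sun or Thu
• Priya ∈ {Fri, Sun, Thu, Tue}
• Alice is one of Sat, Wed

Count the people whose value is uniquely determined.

The 6 variables draw from only 6 values {Fri, Sat, Sun, Thu, Tue, Wed}, so each is used; only Alice can be Sat, hence Alice = Sat.
The 5 still-open variables together cover exactly {Fri, Sun, Thu, Tue, Wed} — 5 values for 5 variables — and Tue appears only in Priya's list, so Priya = Tue.
Mona and Kira share exactly the 2 values {Sun, Thu}; by pigeonhole those values go to them, so strike Sun, Thu from Grace.
Determined: Priya=Tue, Alice=Sat. The other people each still have more than one consistent value. That makes 2.

2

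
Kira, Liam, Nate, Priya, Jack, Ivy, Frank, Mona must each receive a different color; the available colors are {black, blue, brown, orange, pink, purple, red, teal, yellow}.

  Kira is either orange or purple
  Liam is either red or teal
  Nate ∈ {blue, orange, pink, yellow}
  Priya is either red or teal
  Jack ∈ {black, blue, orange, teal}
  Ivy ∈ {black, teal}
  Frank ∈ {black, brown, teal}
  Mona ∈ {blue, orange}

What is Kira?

purple

Liam and Priya share exactly the 2 values {red, teal}; by pigeonhole those values go to them, so strike red, teal from Jack, Ivy, Frank.
Ivy must be black (only option left). So Jack, Frank can't be black.
That leaves Frank = brown.
Jack and Mona between them cover only {blue, orange} — a naked pair. Remove those values from Kira, Nate.
So Kira = purple.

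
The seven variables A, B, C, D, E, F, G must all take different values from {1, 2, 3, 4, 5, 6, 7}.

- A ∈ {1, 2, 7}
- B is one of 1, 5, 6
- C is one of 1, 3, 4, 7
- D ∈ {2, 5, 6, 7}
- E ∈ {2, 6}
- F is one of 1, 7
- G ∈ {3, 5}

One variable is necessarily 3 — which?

The 7 variables together cover exactly {1, 2, 3, 4, 5, 6, 7} — 7 values for 7 variables — and 4 appears only in C's list, so C = 4.
The 6 still-open variables draw from only 6 values {1, 2, 3, 5, 6, 7}, so each is used; only G can be 3, hence G = 3.

G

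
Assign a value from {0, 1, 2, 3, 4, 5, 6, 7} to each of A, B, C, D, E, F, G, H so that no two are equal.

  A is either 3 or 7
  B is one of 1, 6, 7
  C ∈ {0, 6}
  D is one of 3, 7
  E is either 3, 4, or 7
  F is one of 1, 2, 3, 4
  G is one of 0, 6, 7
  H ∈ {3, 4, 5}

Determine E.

The 8 variables together cover exactly {0, 1, 2, 3, 4, 5, 6, 7} — 8 values for 8 variables — and 2 appears only in F's list, so F = 2.
The 7 still-open variables together cover exactly {0, 1, 3, 4, 5, 6, 7} — 7 values for 7 variables — and 1 appears only in B's list, so B = 1.
The 6 still-open variables draw from only 6 values {0, 3, 4, 5, 6, 7}, so each is used; only H can be 5, hence H = 5.
The 5 still-open variables draw from only 5 values {0, 3, 4, 6, 7}, so each is used; only E can be 4, hence E = 4.

4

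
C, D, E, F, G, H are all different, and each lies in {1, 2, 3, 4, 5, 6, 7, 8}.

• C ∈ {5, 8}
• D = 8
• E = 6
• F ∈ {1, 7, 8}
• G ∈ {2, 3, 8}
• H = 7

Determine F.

D has just one choice, so D = 8. Eliminate 8 elsewhere: C, F, G.
That leaves E = 6.
H must be 7 (only option left). Strike 7 from F.
So F = 1.

1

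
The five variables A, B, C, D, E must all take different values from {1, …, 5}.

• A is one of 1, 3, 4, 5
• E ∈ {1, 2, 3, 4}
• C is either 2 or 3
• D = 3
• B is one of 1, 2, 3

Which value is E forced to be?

D must be 3 (only option left). So A, B, C, E can't be 3.
C's domain is down to {2}, so C = 2. Strike 2 from B, E.
B has just one choice, so B = 1. Strike 1 from A, E.
So E = 4.

4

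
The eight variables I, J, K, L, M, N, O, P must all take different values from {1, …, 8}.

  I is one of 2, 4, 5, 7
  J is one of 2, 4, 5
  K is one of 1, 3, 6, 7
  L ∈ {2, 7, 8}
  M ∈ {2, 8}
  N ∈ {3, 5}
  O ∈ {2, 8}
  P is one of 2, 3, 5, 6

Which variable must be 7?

L

The 8 variables draw from only 8 values {1, 2, 3, 4, 5, 6, 7, 8}, so each is used; only K can be 1, hence K = 1.
The 7 still-open variables together cover exactly {2, 3, 4, 5, 6, 7, 8} — 7 values for 7 variables — and 6 appears only in P's list, so P = 6.
The 6 still-open variables draw from only 6 values {2, 3, 4, 5, 7, 8}, so each is used; only N can be 3, hence N = 3.
M and O share exactly the 2 values {2, 8}; by pigeonhole those values go to them, so strike 2, 8 from I, J, L.
So 7 goes to L.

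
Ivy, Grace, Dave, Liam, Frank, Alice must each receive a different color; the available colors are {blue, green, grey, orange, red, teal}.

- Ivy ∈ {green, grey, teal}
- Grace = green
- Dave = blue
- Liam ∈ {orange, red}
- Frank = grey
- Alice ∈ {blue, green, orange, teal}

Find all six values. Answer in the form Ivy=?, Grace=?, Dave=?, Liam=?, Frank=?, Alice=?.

Ivy=teal, Grace=green, Dave=blue, Liam=red, Frank=grey, Alice=orange

Grace has just one choice, so Grace = green. So Ivy, Alice can't be green.
Dave's domain is down to {blue}, so Dave = blue. Remove blue from Alice.
Frank must be grey (only option left). Strike grey from Ivy.
Ivy's domain is down to {teal}, so Ivy = teal. Eliminate teal elsewhere: Alice.
Alice's domain is down to {orange}, so Alice = orange. So Liam can't be orange.
Liam must be red (only option left).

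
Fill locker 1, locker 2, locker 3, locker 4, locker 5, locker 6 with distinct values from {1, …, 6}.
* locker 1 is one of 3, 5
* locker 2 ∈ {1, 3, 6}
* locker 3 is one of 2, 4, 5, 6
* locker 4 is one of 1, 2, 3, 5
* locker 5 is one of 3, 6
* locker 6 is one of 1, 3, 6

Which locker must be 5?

Among the 6 variables, 4 fits only locker 3 (and all 6 values in {1, 2, 3, 4, 5, 6} must be used), so locker 3 = 4.
The 5 still-open variables draw from only 5 values {1, 2, 3, 5, 6}, so each is used; only locker 4 can be 2, hence locker 4 = 2.
The 4 still-open variables together cover exactly {1, 3, 5, 6} — 4 values for 4 variables — and 5 appears only in locker 1's list, so locker 1 = 5.

locker 1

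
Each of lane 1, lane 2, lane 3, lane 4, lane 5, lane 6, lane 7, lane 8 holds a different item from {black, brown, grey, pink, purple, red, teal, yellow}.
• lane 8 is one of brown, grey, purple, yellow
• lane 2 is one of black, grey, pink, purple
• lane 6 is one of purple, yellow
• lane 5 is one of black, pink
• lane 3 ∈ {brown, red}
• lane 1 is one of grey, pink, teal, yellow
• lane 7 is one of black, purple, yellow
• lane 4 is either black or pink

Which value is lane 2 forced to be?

grey

The 8 variables draw from only 8 values {black, brown, grey, pink, purple, red, teal, yellow}, so each is used; only lane 3 can be red, hence lane 3 = red.
The 7 still-open variables draw from only 7 values {black, brown, grey, pink, purple, teal, yellow}, so each is used; only lane 8 can be brown, hence lane 8 = brown.
The 6 still-open variables together cover exactly {black, grey, pink, purple, teal, yellow} — 6 values for 6 variables — and teal appears only in lane 1's list, so lane 1 = teal.
The 5 still-open variables draw from only 5 values {black, grey, pink, purple, yellow}, so each is used; only lane 2 can be grey, hence lane 2 = grey.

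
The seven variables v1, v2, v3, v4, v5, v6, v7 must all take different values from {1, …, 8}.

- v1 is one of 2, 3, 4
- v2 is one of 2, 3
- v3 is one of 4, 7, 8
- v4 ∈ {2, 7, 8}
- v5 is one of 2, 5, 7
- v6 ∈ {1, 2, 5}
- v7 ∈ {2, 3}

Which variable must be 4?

v1

The 7 variables together cover exactly {1, 2, 3, 4, 5, 7, 8} — 7 values for 7 variables — and 1 appears only in v6's list, so v6 = 1.
The 6 still-open variables together cover exactly {2, 3, 4, 5, 7, 8} — 6 values for 6 variables — and 5 appears only in v5's list, so v5 = 5.
The 2 variables v2 and v7 are confined to {2, 3}, which locks those values in; drop them from v1, v4.
So 4 goes to v1.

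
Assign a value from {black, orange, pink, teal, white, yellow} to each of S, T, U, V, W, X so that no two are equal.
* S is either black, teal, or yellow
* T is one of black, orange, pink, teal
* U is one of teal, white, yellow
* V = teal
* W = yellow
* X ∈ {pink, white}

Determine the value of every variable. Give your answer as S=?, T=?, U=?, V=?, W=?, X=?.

V must be teal (only option left). Eliminate teal elsewhere: S, T, U.
W's domain is down to {yellow}, so W = yellow. Remove yellow from S, U.
S must be black (only option left). Remove black from T.
U must be white (only option left). So X can't be white.
X's domain is down to {pink}, so X = pink. Strike pink from T.
T's domain is down to {orange}, so T = orange.

S=black, T=orange, U=white, V=teal, W=yellow, X=pink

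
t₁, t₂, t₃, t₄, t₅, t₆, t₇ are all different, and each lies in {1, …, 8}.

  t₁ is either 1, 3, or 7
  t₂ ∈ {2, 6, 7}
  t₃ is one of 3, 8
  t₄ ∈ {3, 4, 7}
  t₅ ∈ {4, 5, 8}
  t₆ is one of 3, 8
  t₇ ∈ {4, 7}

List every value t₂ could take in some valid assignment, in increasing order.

2, 6

The 2 variables t₃ and t₆ are confined to {3, 8}, which locks those values in; drop them from t₁, t₄, t₅.
t₄ and t₇ between them cover only {4, 7} — a naked pair. Remove those values from t₁, t₂, t₅.
That leaves t₁ = 1.
t₅ has just one choice, so t₅ = 5.
No further eliminations apply; t₂ can still be any of 2, 6.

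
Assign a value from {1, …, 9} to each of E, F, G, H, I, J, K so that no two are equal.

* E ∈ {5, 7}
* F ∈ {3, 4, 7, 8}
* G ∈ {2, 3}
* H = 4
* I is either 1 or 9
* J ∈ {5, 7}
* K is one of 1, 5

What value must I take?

H has just one choice, so H = 4. Eliminate 4 elsewhere: F.
E and J share exactly the 2 values {5, 7}; by pigeonhole those values go to them, so strike 5, 7 from F, K.
That leaves K = 1. So I can't be 1.
So I = 9.

9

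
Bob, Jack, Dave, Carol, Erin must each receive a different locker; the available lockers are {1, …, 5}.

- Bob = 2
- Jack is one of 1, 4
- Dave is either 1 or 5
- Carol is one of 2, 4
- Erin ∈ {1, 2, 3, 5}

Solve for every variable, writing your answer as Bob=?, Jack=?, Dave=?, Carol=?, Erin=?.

Bob=2, Jack=1, Dave=5, Carol=4, Erin=3

Bob's domain is down to {2}, so Bob = 2. Eliminate 2 elsewhere: Carol, Erin.
Carol's domain is down to {4}, so Carol = 4. So Jack can't be 4.
Jack has just one choice, so Jack = 1. Strike 1 from Dave, Erin.
Dave's domain is down to {5}, so Dave = 5. Strike 5 from Erin.
Erin has just one choice, so Erin = 3.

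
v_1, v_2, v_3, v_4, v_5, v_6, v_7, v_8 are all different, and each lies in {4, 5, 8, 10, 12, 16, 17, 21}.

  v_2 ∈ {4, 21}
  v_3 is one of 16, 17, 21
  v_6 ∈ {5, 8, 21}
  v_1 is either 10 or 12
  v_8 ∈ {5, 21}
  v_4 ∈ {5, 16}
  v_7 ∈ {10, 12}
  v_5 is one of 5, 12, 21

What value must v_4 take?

16

The 8 variables together cover exactly {4, 5, 8, 10, 12, 16, 17, 21} — 8 values for 8 variables — and 4 appears only in v_2's list, so v_2 = 4.
The 7 still-open variables together cover exactly {5, 8, 10, 12, 16, 17, 21} — 7 values for 7 variables — and 8 appears only in v_6's list, so v_6 = 8.
The 6 still-open variables together cover exactly {5, 10, 12, 16, 17, 21} — 6 values for 6 variables — and 17 appears only in v_3's list, so v_3 = 17.
The 5 still-open variables together cover exactly {5, 10, 12, 16, 21} — 5 values for 5 variables — and 16 appears only in v_4's list, so v_4 = 16.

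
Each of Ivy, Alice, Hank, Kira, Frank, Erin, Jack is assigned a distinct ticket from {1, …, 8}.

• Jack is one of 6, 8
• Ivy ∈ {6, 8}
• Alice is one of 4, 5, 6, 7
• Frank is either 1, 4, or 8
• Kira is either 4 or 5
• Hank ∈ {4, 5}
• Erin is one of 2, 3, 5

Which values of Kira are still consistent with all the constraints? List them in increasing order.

Ivy and Jack share exactly the 2 values {6, 8}; by pigeonhole those values go to them, so strike 6, 8 from Alice, Frank.
Hank and Kira between them cover only {4, 5} — a naked pair. Remove those values from Alice, Frank, Erin.
Alice must be 7 (only option left).
Frank has just one choice, so Frank = 1.
No further eliminations apply; Kira can still be any of 4, 5.

4, 5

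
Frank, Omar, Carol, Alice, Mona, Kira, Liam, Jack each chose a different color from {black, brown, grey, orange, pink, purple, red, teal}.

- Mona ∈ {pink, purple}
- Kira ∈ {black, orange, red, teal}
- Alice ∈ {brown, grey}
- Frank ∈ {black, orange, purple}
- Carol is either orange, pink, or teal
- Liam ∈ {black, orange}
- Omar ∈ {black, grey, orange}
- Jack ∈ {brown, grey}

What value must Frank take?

Among the 8 variables, red fits only Kira (and all 8 values in {black, brown, grey, orange, pink, purple, red, teal} must be used), so Kira = red.
The 7 still-open variables together cover exactly {black, brown, grey, orange, pink, purple, teal} — 7 values for 7 variables — and teal appears only in Carol's list, so Carol = teal.
The 6 still-open variables draw from only 6 values {black, brown, grey, orange, pink, purple}, so each is used; only Mona can be pink, hence Mona = pink.
Among the 5 still-open variables, purple fits only Frank (and all 5 values in {black, brown, grey, orange, purple} must be used), so Frank = purple.

purple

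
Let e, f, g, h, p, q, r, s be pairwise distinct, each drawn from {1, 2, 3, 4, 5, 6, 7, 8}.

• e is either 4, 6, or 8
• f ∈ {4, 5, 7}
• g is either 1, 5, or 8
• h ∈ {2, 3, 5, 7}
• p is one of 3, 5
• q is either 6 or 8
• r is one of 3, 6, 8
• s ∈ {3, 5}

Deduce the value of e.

4

Among the 8 variables, 1 fits only g (and all 8 values in {1, 2, 3, 4, 5, 6, 7, 8} must be used), so g = 1.
The 7 still-open variables together cover exactly {2, 3, 4, 5, 6, 7, 8} — 7 values for 7 variables — and 2 appears only in h's list, so h = 2.
Among the 6 still-open variables, 7 fits only f (and all 6 values in {3, 4, 5, 6, 7, 8} must be used), so f = 7.
The 5 still-open variables draw from only 5 values {3, 4, 5, 6, 8}, so each is used; only e can be 4, hence e = 4.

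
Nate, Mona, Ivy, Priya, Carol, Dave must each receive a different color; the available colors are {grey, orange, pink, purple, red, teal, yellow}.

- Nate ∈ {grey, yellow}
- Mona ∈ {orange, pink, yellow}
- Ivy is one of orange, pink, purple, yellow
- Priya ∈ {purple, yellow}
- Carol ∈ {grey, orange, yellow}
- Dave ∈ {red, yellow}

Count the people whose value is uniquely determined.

Among the 6 variables, red fits only Dave (and all 6 values in {grey, orange, pink, purple, red, yellow} must be used), so Dave = red.
Determined: Dave=red. The other people each still have more than one consistent value. That makes 1.

1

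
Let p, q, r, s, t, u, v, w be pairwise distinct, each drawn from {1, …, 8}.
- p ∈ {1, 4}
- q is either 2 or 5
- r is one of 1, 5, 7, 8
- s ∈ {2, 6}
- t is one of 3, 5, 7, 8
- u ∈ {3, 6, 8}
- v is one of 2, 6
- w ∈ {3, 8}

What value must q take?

Among the 8 variables, 4 fits only p (and all 8 values in {1, 2, 3, 4, 5, 6, 7, 8} must be used), so p = 4.
Among the 7 still-open variables, 1 fits only r (and all 7 values in {1, 2, 3, 5, 6, 7, 8} must be used), so r = 1.
The 6 still-open variables draw from only 6 values {2, 3, 5, 6, 7, 8}, so each is used; only t can be 7, hence t = 7.
Among the 5 still-open variables, 5 fits only q (and all 5 values in {2, 3, 5, 6, 8} must be used), so q = 5.

5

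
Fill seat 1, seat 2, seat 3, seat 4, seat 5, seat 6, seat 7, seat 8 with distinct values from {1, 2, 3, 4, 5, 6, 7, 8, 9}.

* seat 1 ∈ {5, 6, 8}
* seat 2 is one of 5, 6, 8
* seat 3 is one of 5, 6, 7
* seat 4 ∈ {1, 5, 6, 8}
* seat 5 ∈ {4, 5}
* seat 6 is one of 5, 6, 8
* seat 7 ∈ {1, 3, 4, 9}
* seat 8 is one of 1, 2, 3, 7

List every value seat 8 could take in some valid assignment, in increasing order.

The 3 variables seat 1, seat 2, seat 6 are confined to {5, 6, 8}, which locks those values in; drop them from seat 3, seat 4, seat 5.
seat 3 must be 7 (only option left). Remove 7 from seat 8.
seat 4 must be 1 (only option left). Remove 1 from seat 7, seat 8.
seat 5's domain is down to {4}, so seat 5 = 4. Eliminate 4 elsewhere: seat 7.
No further eliminations apply; seat 8 can still be any of 2, 3.

2, 3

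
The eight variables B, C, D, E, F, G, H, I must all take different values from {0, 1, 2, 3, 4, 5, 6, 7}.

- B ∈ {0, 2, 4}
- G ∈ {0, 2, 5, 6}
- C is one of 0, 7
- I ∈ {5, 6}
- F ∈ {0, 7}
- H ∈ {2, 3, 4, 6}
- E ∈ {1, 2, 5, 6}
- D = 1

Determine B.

D must be 1 (only option left). Remove 1 from E.
The 7 still-open variables together cover exactly {0, 2, 3, 4, 5, 6, 7} — 7 values for 7 variables — and 3 appears only in H's list, so H = 3.
The 6 still-open variables together cover exactly {0, 2, 4, 5, 6, 7} — 6 values for 6 variables — and 4 appears only in B's list, so B = 4.

4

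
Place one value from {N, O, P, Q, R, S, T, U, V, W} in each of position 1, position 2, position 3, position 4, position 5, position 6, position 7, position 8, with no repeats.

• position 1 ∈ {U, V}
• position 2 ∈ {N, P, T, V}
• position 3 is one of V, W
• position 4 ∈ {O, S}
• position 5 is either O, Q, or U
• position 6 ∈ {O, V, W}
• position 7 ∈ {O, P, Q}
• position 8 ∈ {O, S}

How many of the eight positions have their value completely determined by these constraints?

position 4 and position 8 between them cover only {O, S} — a naked pair. Remove those values from position 5, position 6, position 7.
position 3 and position 6 share exactly the 2 values {V, W}; by pigeonhole those values go to them, so strike V, W from position 1, position 2.
That leaves position 1 = U. Remove U from position 5.
That leaves position 5 = Q. Eliminate Q elsewhere: position 7.
position 7 must be P (only option left). Eliminate P elsewhere: position 2.
Determined: position 1=U, position 5=Q, position 7=P. The other positions each still have more than one consistent value. That makes 3.

3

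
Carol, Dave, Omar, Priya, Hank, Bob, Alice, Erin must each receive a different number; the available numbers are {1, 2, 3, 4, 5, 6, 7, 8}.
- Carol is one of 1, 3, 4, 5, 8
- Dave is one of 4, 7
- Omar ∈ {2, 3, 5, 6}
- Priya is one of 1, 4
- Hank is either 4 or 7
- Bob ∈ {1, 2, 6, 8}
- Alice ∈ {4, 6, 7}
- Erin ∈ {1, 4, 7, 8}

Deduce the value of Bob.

Dave and Hank share exactly the 2 values {4, 7}; by pigeonhole those values go to them, so strike 4, 7 from Carol, Priya, Alice, Erin.
Priya's domain is down to {1}, so Priya = 1. Strike 1 from Carol, Bob, Erin.
That leaves Alice = 6. Strike 6 from Omar, Bob.
That leaves Erin = 8. Eliminate 8 elsewhere: Carol, Bob.
So Bob = 2.

2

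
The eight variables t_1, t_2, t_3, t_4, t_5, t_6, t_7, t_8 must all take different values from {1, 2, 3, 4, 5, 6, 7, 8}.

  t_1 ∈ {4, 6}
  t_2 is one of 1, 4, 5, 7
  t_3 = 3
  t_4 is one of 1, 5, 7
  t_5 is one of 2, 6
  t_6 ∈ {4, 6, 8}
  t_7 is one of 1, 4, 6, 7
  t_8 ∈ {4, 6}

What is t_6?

t_3 must be 3 (only option left).
The 7 still-open variables together cover exactly {1, 2, 4, 5, 6, 7, 8} — 7 values for 7 variables — and 2 appears only in t_5's list, so t_5 = 2.
The 6 still-open variables draw from only 6 values {1, 4, 5, 6, 7, 8}, so each is used; only t_6 can be 8, hence t_6 = 8.

8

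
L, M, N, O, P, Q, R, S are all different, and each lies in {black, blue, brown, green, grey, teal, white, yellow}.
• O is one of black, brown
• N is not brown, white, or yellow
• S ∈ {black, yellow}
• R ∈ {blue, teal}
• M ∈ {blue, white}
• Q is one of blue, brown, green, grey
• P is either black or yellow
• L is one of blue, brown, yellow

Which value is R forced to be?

Among the 8 variables, white fits only M (and all 8 values in {black, blue, brown, green, grey, teal, white, yellow} must be used), so M = white.
P and S share exactly the 2 values {black, yellow}; by pigeonhole those values go to them, so strike black, yellow from L, N, O.
O's domain is down to {brown}, so O = brown. Eliminate brown elsewhere: L, Q.
That leaves L = blue. Remove blue from N, Q, R.
So R = teal.

teal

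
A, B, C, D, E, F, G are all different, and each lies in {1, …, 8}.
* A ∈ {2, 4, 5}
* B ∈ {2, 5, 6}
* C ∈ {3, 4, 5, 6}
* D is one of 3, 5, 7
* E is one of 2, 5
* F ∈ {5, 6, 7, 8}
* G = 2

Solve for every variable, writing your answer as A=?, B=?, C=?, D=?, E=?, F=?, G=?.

G has just one choice, so G = 2. So A, B, E can't be 2.
E's domain is down to {5}, so E = 5. So A, B, C, D, F can't be 5.
A has just one choice, so A = 4. So C can't be 4.
B must be 6 (only option left). So C, F can't be 6.
That leaves C = 3. So D can't be 3.
That leaves D = 7. Strike 7 from F.
F has just one choice, so F = 8.

A=4, B=6, C=3, D=7, E=5, F=8, G=2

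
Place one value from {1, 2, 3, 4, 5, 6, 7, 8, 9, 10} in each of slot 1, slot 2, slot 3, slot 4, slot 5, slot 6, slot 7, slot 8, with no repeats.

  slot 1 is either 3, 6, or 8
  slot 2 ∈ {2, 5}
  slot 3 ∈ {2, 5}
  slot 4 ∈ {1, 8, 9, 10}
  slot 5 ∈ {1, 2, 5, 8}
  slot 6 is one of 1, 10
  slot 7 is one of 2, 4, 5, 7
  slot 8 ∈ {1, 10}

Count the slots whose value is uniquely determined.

2

slot 2 and slot 3 share exactly the 2 values {2, 5}; by pigeonhole those values go to them, so strike 2, 5 from slot 5, slot 7.
The 2 variables slot 6 and slot 8 are confined to {1, 10}, which locks those values in; drop them from slot 4, slot 5.
slot 5 has just one choice, so slot 5 = 8. So slot 1, slot 4 can't be 8.
slot 4 must be 9 (only option left).
Determined: slot 4=9, slot 5=8. The other slots each still have more than one consistent value. That makes 2.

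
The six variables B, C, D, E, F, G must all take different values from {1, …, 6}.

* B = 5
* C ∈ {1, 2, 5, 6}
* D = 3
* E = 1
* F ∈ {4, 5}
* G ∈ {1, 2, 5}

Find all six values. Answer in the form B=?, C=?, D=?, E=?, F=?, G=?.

B's domain is down to {5}, so B = 5. Eliminate 5 elsewhere: C, F, G.
D's domain is down to {3}, so D = 3.
E has just one choice, so E = 1. Remove 1 from C, G.
That leaves F = 4.
G has just one choice, so G = 2. Remove 2 from C.
C must be 6 (only option left).

B=5, C=6, D=3, E=1, F=4, G=2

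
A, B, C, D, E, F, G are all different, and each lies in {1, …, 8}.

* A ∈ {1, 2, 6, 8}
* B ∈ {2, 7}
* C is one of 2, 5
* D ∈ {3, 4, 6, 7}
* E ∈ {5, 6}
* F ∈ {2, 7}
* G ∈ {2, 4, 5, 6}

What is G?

The 2 variables B and F are confined to {2, 7}, which locks those values in; drop them from A, C, D, G.
That leaves C = 5. So E, G can't be 5.
E must be 6 (only option left). Strike 6 from A, D, G.
So G = 4.

4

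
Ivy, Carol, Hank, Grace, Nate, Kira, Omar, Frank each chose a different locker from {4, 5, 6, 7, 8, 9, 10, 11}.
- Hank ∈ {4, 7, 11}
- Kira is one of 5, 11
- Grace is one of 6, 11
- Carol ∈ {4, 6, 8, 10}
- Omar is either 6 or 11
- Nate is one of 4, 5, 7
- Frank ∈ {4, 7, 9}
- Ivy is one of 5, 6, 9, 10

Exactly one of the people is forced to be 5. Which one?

Kira

The 8 variables draw from only 8 values {4, 5, 6, 7, 8, 9, 10, 11}, so each is used; only Carol can be 8, hence Carol = 8.
Among the 7 still-open variables, 10 fits only Ivy (and all 7 values in {4, 5, 6, 7, 9, 10, 11} must be used), so Ivy = 10.
Among the 6 still-open variables, 9 fits only Frank (and all 6 values in {4, 5, 6, 7, 9, 11} must be used), so Frank = 9.
Grace and Omar share exactly the 2 values {6, 11}; by pigeonhole those values go to them, so strike 6, 11 from Hank, Kira.
So 5 goes to Kira.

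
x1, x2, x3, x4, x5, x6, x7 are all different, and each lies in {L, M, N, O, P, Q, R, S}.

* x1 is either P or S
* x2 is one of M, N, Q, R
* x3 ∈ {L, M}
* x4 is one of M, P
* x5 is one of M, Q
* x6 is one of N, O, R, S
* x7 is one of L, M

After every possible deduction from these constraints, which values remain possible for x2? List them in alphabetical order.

N, R

x3 and x7 share exactly the 2 values {L, M}; by pigeonhole those values go to them, so strike L, M from x2, x4, x5.
x4 has just one choice, so x4 = P. Strike P from x1.
x5 has just one choice, so x5 = Q. Strike Q from x2.
x1 has just one choice, so x1 = S. So x6 can't be S.
No further eliminations apply; x2 can still be any of N, R.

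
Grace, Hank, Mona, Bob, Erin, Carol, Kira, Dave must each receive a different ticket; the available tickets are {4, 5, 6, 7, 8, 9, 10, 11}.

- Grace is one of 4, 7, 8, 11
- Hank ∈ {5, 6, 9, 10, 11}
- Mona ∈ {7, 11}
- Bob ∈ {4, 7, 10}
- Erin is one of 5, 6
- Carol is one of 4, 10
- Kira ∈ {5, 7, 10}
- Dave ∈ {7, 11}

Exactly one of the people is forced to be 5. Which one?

Kira

Among the 8 variables, 8 fits only Grace (and all 8 values in {4, 5, 6, 7, 8, 9, 10, 11} must be used), so Grace = 8.
The 7 still-open variables together cover exactly {4, 5, 6, 7, 9, 10, 11} — 7 values for 7 variables — and 9 appears only in Hank's list, so Hank = 9.
Among the 6 still-open variables, 6 fits only Erin (and all 6 values in {4, 5, 6, 7, 10, 11} must be used), so Erin = 6.
The 5 still-open variables draw from only 5 values {4, 5, 7, 10, 11}, so each is used; only Kira can be 5, hence Kira = 5.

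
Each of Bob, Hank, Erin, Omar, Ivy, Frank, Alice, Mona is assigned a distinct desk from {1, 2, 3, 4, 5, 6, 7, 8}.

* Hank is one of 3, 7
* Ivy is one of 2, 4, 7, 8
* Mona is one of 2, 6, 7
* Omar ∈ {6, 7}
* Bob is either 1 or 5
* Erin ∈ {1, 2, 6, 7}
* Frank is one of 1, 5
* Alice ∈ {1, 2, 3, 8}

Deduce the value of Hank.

3

The 8 variables together cover exactly {1, 2, 3, 4, 5, 6, 7, 8} — 8 values for 8 variables — and 4 appears only in Ivy's list, so Ivy = 4.
The 7 still-open variables together cover exactly {1, 2, 3, 5, 6, 7, 8} — 7 values for 7 variables — and 8 appears only in Alice's list, so Alice = 8.
Among the 6 still-open variables, 3 fits only Hank (and all 6 values in {1, 2, 3, 5, 6, 7} must be used), so Hank = 3.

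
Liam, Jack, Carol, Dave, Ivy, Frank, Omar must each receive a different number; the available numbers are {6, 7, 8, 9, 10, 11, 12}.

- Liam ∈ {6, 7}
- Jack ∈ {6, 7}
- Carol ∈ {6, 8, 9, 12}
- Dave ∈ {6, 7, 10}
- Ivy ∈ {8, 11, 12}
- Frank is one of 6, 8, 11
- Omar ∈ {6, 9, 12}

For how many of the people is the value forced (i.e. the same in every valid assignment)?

1

The 7 variables together cover exactly {6, 7, 8, 9, 10, 11, 12} — 7 values for 7 variables — and 10 appears only in Dave's list, so Dave = 10.
Liam and Jack between them cover only {6, 7} — a naked pair. Remove those values from Carol, Frank, Omar.
Determined: Dave=10. The other people each still have more than one consistent value. That makes 1.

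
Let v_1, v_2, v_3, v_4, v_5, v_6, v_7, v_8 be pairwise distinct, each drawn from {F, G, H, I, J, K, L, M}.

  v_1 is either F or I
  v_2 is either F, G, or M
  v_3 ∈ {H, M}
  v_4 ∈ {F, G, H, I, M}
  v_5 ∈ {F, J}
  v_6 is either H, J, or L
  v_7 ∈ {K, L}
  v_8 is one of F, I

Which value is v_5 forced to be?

Among the 8 variables, K fits only v_7 (and all 8 values in {F, G, H, I, J, K, L, M} must be used), so v_7 = K.
The 7 still-open variables together cover exactly {F, G, H, I, J, L, M} — 7 values for 7 variables — and L appears only in v_6's list, so v_6 = L.
Among the 6 still-open variables, J fits only v_5 (and all 6 values in {F, G, H, I, J, M} must be used), so v_5 = J.

J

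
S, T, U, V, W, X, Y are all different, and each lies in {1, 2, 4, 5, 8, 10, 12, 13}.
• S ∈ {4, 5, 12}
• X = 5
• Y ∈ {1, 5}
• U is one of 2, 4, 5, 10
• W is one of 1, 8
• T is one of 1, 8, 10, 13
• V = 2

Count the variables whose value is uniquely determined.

4

V's domain is down to {2}, so V = 2. So U can't be 2.
That leaves X = 5. Strike 5 from S, U, Y.
Y has just one choice, so Y = 1. Eliminate 1 elsewhere: T, W.
That leaves W = 8. Strike 8 from T.
Determined: V=2, W=8, X=5, Y=1. The other variables each still have more than one consistent value. That makes 4.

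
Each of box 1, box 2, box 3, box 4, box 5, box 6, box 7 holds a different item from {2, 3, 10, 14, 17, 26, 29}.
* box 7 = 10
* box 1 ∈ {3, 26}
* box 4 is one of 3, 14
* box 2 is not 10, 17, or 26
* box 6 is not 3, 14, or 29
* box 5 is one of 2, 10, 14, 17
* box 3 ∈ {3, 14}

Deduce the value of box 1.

26

box 7's domain is down to {10}, so box 7 = 10. Eliminate 10 elsewhere: box 5, box 6.
The 6 still-open variables draw from only 6 values {2, 3, 14, 17, 26, 29}, so each is used; only box 2 can be 29, hence box 2 = 29.
box 3 and box 4 share exactly the 2 values {3, 14}; by pigeonhole those values go to them, so strike 3, 14 from box 1, box 5.
So box 1 = 26.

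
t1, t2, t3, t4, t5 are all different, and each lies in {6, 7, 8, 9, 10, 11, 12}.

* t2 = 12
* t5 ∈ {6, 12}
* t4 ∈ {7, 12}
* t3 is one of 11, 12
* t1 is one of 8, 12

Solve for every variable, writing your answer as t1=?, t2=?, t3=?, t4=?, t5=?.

t1=8, t2=12, t3=11, t4=7, t5=6

t2's domain is down to {12}, so t2 = 12. Eliminate 12 elsewhere: t1, t3, t4, t5.
That leaves t3 = 11.
t4 must be 7 (only option left).
That leaves t5 = 6.
t1 has just one choice, so t1 = 8.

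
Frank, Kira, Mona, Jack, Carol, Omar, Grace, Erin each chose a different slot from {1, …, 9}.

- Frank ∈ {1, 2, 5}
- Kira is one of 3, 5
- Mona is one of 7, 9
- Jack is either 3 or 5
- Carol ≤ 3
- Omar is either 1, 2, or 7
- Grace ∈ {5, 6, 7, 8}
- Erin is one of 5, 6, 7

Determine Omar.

7

The 8 variables draw from only 8 values {1, 2, 3, 5, 6, 7, 8, 9}, so each is used; only Grace can be 8, hence Grace = 8.
The 7 still-open variables draw from only 7 values {1, 2, 3, 5, 6, 7, 9}, so each is used; only Erin can be 6, hence Erin = 6.
The 6 still-open variables draw from only 6 values {1, 2, 3, 5, 7, 9}, so each is used; only Mona can be 9, hence Mona = 9.
Among the 5 still-open variables, 7 fits only Omar (and all 5 values in {1, 2, 3, 5, 7} must be used), so Omar = 7.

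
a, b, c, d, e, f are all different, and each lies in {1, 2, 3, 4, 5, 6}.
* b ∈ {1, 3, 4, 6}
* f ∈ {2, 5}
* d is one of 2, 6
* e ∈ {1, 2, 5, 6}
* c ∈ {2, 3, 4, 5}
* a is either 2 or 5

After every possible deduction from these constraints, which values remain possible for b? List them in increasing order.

3, 4

The 2 variables a and f are confined to {2, 5}, which locks those values in; drop them from c, d, e.
d has just one choice, so d = 6. So b, e can't be 6.
That leaves e = 1. So b can't be 1.
No further eliminations apply; b can still be any of 3, 4.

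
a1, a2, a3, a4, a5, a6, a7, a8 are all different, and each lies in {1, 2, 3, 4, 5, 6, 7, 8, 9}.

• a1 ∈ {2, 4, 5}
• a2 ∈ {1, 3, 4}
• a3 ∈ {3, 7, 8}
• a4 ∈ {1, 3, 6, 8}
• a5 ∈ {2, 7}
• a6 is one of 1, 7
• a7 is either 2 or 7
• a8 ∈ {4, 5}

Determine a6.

1

The 8 variables together cover exactly {1, 2, 3, 4, 5, 6, 7, 8} — 8 values for 8 variables — and 6 appears only in a4's list, so a4 = 6.
The 7 still-open variables draw from only 7 values {1, 2, 3, 4, 5, 7, 8}, so each is used; only a3 can be 8, hence a3 = 8.
The 6 still-open variables together cover exactly {1, 2, 3, 4, 5, 7} — 6 values for 6 variables — and 3 appears only in a2's list, so a2 = 3.
The 5 still-open variables together cover exactly {1, 2, 4, 5, 7} — 5 values for 5 variables — and 1 appears only in a6's list, so a6 = 1.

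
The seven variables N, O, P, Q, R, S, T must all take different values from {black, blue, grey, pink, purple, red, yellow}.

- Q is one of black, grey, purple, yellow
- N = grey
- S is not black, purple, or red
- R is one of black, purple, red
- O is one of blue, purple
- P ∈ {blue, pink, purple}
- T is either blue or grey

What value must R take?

N has just one choice, so N = grey. Eliminate grey elsewhere: Q, S, T.
That leaves T = blue. Strike blue from O, P, S.
O's domain is down to {purple}, so O = purple. Eliminate purple elsewhere: P, Q, R.
That leaves P = pink. Eliminate pink elsewhere: S.
That leaves S = yellow. Remove yellow from Q.
That leaves Q = black. Remove black from R.
So R = red.

red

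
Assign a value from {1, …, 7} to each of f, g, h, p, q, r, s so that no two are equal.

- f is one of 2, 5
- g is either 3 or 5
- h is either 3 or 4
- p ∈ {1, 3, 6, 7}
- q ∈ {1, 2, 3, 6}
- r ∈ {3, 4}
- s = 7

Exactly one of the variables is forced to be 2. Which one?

f

s has just one choice, so s = 7. So p can't be 7.
h and r between them cover only {3, 4} — a naked pair. Remove those values from g, p, q.
g must be 5 (only option left). Eliminate 5 elsewhere: f.
So 2 goes to f.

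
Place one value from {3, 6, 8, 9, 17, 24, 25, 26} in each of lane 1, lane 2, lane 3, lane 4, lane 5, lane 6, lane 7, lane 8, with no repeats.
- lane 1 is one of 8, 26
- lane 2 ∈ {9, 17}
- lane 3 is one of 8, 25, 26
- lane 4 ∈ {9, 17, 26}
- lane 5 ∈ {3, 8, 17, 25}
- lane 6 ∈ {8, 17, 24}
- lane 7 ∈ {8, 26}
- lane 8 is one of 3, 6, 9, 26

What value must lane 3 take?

25

Among the 8 variables, 6 fits only lane 8 (and all 8 values in {3, 6, 8, 9, 17, 24, 25, 26} must be used), so lane 8 = 6.
The 7 still-open variables together cover exactly {3, 8, 9, 17, 24, 25, 26} — 7 values for 7 variables — and 3 appears only in lane 5's list, so lane 5 = 3.
The 6 still-open variables together cover exactly {8, 9, 17, 24, 25, 26} — 6 values for 6 variables — and 24 appears only in lane 6's list, so lane 6 = 24.
Among the 5 still-open variables, 25 fits only lane 3 (and all 5 values in {8, 9, 17, 25, 26} must be used), so lane 3 = 25.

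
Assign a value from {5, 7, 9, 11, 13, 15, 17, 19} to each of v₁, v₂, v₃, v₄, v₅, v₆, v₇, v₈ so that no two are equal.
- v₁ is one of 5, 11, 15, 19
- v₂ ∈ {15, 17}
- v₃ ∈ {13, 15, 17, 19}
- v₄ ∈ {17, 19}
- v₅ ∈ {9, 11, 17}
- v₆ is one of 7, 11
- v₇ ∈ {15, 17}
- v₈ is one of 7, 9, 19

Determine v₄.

19

The 8 variables draw from only 8 values {5, 7, 9, 11, 13, 15, 17, 19}, so each is used; only v₁ can be 5, hence v₁ = 5.
The 7 still-open variables draw from only 7 values {7, 9, 11, 13, 15, 17, 19}, so each is used; only v₃ can be 13, hence v₃ = 13.
v₂ and v₇ between them cover only {15, 17} — a naked pair. Remove those values from v₄, v₅.
So v₄ = 19.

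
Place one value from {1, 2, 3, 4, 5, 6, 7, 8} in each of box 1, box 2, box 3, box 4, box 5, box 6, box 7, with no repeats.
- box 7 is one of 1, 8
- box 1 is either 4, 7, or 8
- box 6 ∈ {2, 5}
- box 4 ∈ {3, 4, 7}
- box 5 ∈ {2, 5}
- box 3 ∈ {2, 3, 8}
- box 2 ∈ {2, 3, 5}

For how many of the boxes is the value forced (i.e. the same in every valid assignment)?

3

The 7 variables draw from only 7 values {1, 2, 3, 4, 5, 7, 8}, so each is used; only box 7 can be 1, hence box 7 = 1.
box 5 and box 6 share exactly the 2 values {2, 5}; by pigeonhole those values go to them, so strike 2, 5 from box 2, box 3.
box 2 must be 3 (only option left). Eliminate 3 elsewhere: box 3, box 4.
box 3's domain is down to {8}, so box 3 = 8. Eliminate 8 elsewhere: box 1.
Determined: box 2=3, box 3=8, box 7=1. The other boxes each still have more than one consistent value. That makes 3.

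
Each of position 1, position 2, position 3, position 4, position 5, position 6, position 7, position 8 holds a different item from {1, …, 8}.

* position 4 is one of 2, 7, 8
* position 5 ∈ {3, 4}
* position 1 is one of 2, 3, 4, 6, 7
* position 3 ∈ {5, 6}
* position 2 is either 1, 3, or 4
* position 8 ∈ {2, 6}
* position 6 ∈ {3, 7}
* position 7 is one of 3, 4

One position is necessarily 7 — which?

The 8 variables together cover exactly {1, 2, 3, 4, 5, 6, 7, 8} — 8 values for 8 variables — and 1 appears only in position 2's list, so position 2 = 1.
The 7 still-open variables together cover exactly {2, 3, 4, 5, 6, 7, 8} — 7 values for 7 variables — and 5 appears only in position 3's list, so position 3 = 5.
Among the 6 still-open variables, 8 fits only position 4 (and all 6 values in {2, 3, 4, 6, 7, 8} must be used), so position 4 = 8.
position 5 and position 7 share exactly the 2 values {3, 4}; by pigeonhole those values go to them, so strike 3, 4 from position 1, position 6.

position 6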